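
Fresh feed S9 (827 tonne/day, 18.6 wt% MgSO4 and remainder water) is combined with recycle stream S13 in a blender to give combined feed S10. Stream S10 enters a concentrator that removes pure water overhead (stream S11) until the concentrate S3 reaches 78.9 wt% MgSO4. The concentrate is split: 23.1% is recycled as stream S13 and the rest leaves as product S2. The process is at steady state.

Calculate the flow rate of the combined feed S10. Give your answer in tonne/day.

Overall MgSO4 balance (none leaves overhead): MgSO4 in fresh feed = MgSO4 in product, i.e. 827×0.186 = (1−0.231)·S3·0.789.
S3 = 153.82/(0.789×0.769) = 253.52 tonne/day.
Recycle S13 = 0.231×253.52 = 58.564 tonne/day.
Combined feed S10 = 827 + 58.564 = 885.56 tonne/day.

885.6 tonne/day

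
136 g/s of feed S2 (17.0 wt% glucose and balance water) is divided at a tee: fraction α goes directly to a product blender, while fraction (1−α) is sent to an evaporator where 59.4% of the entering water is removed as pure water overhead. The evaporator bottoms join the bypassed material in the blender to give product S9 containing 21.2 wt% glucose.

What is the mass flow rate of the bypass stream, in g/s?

81.35 g/s

All 136×0.170 = 23.12 g/s of glucose reaches S9, so S9 = 23.12/0.212 = 109.06 g/s and vapour = 26.943 g/s.
The evaporator receives (1−α)·136 of feed at 0.830 water and removes 0.594 of that water:
0.594×0.830×(1−α)×136 = 26.943
(1−α) = 26.943/67.051 = 0.4018;  α = 0.5982.
Bypass flow = 0.5982×136 = 81.35 g/s.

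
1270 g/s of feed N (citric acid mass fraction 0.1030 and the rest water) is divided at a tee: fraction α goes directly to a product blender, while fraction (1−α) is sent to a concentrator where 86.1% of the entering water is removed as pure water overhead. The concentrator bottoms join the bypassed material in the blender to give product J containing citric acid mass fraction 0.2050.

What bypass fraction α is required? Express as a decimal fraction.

0.356

All 1270×0.103 = 130.81 g/s of citric acid reaches J, so J = 130.81/0.205 = 638.1 g/s and vapour = 631.9 g/s.
The evaporator receives (1−α)·1270 of feed at 0.897 water and removes 0.861 of that water:
0.861×0.897×(1−α)×1270 = 631.9
(1−α) = 631.9/980.84 = 0.6442;  α = 0.3558.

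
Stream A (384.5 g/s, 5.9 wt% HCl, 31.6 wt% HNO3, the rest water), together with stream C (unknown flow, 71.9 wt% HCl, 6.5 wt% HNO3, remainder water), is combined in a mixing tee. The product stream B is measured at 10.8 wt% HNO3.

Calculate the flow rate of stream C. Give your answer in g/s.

Let C be the unknown flow. Total out = 384.5 + C.
HNO3 balance: 121.5 + 0.065·C = 0.108·(384.5 + C)
(0.065 − 0.108)·C = 0.108×384.5 − 121.5 = -79.976
C = -79.976 / -0.043 = 1859.9 g/s

1860 g/s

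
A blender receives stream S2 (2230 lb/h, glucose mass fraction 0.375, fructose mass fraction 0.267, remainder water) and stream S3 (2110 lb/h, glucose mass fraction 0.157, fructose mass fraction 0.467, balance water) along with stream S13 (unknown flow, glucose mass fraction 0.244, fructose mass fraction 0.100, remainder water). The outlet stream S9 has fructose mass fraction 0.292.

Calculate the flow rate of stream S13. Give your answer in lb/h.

1633 lb/h

Let S13 be the unknown flow. Total out = 4340 + S13.
fructose balance: 1580.8 + 0.100·S13 = 0.292·(4340 + S13)
(0.100 − 0.292)·S13 = 0.292×4340 − 1580.8 = -313.5
S13 = -313.5 / -0.192 = 1632.8 lb/h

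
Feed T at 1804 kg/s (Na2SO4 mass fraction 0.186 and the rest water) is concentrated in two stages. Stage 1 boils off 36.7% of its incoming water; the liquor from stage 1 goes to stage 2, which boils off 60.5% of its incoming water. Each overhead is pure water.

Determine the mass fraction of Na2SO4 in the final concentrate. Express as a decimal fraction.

water in feed = 1804×0.814 = 1468.5 kg/s.
After stage 1: water left = (1−0.367)×1468.5 = 929.53; stream total = 1265.1 kg/s.
After stage 2: water left = (1−0.605)×929.53 = 367.17; final concentrate = 702.71 kg/s.
Na2SO4 fraction = 335.54/702.71 = 0.478.

0.478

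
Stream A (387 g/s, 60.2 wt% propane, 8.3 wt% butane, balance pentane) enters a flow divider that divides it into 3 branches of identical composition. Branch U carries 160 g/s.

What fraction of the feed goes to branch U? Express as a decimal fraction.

Fraction to U = 160/387 = 0.4134.

0.413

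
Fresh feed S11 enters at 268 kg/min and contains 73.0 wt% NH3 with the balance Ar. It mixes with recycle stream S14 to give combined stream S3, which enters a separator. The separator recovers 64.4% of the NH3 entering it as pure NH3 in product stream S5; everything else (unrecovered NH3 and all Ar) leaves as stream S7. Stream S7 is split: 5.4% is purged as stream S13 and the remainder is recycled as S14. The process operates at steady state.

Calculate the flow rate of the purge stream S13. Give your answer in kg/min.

Ar enters only via S11 and leaves only via the purge: 268×0.270 = 0.054×(Ar in S7), and the separator passes all Ar, so Ar in S3 = Ar in S7 = 1340 kg/min.
NH3 in S3: m_A = 268×0.730 + (1−0.054)·(1−0.644)·m_A, so m_A = 195.64/0.6632 = 294.98 kg/min.
S7 = (1−0.644)×294.98 + 1340 = 1445 kg/min.
Purge S13 = 0.054×1445 = 78.031 kg/min.

78.03 kg/min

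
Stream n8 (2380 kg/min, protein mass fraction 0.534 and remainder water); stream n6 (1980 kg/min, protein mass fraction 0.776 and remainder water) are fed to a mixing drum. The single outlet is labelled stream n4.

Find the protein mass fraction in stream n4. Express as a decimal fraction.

0.644

Total flow out = 2380 + 1980 = 4360 kg/min.
protein in = 2380×0.534 + 1980×0.776 = 2807.4 kg/min.
protein mass fraction in n4 = 2807.4/4360 = 0.644.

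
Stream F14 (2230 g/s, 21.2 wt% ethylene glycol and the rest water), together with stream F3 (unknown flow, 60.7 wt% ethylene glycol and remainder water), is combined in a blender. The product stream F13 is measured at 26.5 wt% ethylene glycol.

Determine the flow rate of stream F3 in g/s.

345.6 g/s

Let F3 be the unknown flow. Total out = 2230 + F3.
ethylene glycol balance: 472.76 + 0.607·F3 = 0.265·(2230 + F3)
(0.607 − 0.265)·F3 = 0.265×2230 − 472.76 = 118.19
F3 = 118.19 / 0.342 = 345.58 g/s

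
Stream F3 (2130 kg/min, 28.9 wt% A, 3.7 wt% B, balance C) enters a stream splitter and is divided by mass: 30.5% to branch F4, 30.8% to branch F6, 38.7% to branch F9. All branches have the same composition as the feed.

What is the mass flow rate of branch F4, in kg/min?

649.6 kg/min

Branch F4 flow = 0.305×2130 = 649.65 kg/min.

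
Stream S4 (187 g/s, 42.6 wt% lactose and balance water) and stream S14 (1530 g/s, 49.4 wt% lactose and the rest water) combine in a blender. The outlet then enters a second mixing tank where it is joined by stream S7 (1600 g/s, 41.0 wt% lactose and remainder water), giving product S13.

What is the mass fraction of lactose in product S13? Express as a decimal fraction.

Overall, product flow = 3317 g/s.
lactose in = 187×0.426 + 1530×0.494 + 1600×0.410 = 1491.5 g/s.
lactose fraction in S13 = 0.450.

0.450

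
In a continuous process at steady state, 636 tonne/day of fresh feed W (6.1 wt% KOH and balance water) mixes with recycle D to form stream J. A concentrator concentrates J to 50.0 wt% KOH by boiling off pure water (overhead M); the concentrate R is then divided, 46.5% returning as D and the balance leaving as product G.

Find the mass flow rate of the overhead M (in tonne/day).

558.4 tonne/day

Overall KOH balance (none leaves overhead): KOH in fresh feed = KOH in product, i.e. 636×0.061 = (1−0.465)·R·0.500.
R = 38.796/(0.500×0.535) = 145.03 tonne/day.
Recycle D = 0.465×145.03 = 67.44 tonne/day.
Combined feed J = 636 + 67.44 = 703.44 tonne/day.
Overhead M = J − R = 703.44 − 145.03 = 558.41 tonne/day.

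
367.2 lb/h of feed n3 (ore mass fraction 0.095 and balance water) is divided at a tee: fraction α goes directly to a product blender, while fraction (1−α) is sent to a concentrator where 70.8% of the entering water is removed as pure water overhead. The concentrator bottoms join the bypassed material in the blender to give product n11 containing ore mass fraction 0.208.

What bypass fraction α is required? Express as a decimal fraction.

All 367.2×0.095 = 34.884 lb/h of ore reaches n11, so n11 = 34.884/0.208 = 167.71 lb/h and vapour = 199.49 lb/h.
The evaporator receives (1−α)·367.2 of feed at 0.905 water and removes 0.708 of that water:
0.708×0.905×(1−α)×367.2 = 199.49
(1−α) = 199.49/235.28 = 0.8479;  α = 0.1521.

0.152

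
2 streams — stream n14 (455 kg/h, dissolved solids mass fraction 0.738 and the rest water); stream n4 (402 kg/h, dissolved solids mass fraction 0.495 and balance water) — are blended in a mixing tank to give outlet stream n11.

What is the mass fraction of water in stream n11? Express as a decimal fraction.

Total flow out = 455 + 402 = 857 kg/h.
water in = 455×0.262 + 402×0.505 = 322.22 kg/h.
water mass fraction in n11 = 322.22/857 = 0.376.

0.376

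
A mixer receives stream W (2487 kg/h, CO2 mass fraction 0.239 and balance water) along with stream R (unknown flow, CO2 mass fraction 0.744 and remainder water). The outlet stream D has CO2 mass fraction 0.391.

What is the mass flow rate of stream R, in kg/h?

Let R be the unknown flow. Total out = 2487 + R.
CO2 balance: 594.39 + 0.744·R = 0.391·(2487 + R)
(0.744 − 0.391)·R = 0.391×2487 − 594.39 = 378.02
R = 378.02 / 0.353 = 1070.9 kg/h

1071 kg/h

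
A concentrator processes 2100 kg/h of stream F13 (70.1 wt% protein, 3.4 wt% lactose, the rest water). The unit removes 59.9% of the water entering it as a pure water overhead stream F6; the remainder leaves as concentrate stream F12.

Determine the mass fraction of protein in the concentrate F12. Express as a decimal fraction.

0.833

protein is not removed: 2100×0.701 = 1472.1 kg/h of protein enters F12.
water entering = 2100×0.265 = 556.5 kg/h; overhead removed = 0.599×556.5 = 333.34 kg/h.
Concentrate = 2100 − 333.34 = 1766.7 kg/h.
Mass fraction = 1472.1/1766.7 = 0.833.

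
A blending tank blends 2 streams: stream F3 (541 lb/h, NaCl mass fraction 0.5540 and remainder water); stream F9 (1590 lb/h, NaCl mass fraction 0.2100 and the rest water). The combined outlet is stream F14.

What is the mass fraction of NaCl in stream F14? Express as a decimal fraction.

Total flow out = 541 + 1590 = 2131 lb/h.
NaCl in = 541×0.554 + 1590×0.210 = 633.61 lb/h.
NaCl mass fraction in F14 = 633.61/2131 = 0.2973.

0.2973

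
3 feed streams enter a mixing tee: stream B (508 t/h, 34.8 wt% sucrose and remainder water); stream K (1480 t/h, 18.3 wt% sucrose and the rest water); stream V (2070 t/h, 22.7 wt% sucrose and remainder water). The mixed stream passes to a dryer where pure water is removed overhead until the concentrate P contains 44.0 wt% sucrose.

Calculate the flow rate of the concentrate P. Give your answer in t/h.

sucrose entering = 508×0.348 + 1480×0.183 + 2070×0.227 = 917.51 t/h.
All sucrose reports to P, so P = 917.51/0.440 = 2085.3 t/h.

2085 t/h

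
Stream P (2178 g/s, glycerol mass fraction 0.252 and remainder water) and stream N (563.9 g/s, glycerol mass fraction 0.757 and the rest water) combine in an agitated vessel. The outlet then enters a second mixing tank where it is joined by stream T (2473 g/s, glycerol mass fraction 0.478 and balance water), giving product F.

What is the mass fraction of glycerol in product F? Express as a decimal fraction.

Overall, product flow = 5214.9 g/s.
glycerol in = 2178×0.252 + 563.9×0.757 + 2473×0.478 = 2157.8 g/s.
glycerol fraction in F = 0.414.

0.414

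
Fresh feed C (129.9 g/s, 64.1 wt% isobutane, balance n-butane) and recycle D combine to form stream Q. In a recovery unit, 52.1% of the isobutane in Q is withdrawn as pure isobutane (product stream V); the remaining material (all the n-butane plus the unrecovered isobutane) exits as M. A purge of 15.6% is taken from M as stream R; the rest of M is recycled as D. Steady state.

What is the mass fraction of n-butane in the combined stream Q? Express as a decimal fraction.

n-butane enters only via C and leaves only via the purge: 129.9×0.359 = 0.156×(n-butane in M), and the recovery unit passes all n-butane, so n-butane in Q = n-butane in M = 298.94 g/s.
isobutane in Q: m_A = 129.9×0.641 + (1−0.156)·(1−0.521)·m_A, so m_A = 83.266/0.5957 = 139.77 g/s.
Q = 139.77 + 298.94 = 438.71 g/s.
n-butane fraction in Q = 298.94/438.71 = 0.681.

0.681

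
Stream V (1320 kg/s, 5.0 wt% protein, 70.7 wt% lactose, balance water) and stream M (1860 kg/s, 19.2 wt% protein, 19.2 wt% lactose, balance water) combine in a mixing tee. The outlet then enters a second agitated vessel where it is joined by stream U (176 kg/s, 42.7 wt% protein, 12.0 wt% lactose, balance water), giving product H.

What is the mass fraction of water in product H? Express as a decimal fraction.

0.461

Overall, product flow = 3356 kg/s.
water in = 1320×0.243 + 1860×0.616 + 176×0.453 = 1546.2 kg/s.
water fraction in H = 0.461.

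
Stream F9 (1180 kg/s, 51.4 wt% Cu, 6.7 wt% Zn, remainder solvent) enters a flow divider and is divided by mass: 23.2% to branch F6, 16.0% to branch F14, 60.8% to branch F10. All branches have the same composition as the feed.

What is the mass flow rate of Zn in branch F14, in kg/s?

12.65 kg/s

Branch F14 total = 0.160×1180 = 188.8 kg/s.
Zn in F14 = 0.067×188.8 = 12.65 kg/s.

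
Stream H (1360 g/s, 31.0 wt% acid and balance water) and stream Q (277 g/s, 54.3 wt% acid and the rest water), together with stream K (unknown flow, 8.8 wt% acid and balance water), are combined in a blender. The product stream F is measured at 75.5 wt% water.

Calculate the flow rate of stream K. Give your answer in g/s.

Let K be the unknown flow. Total out = 1637 + K.
water balance: 1065 + 0.912·K = 0.755·(1637 + K)
(0.912 − 0.755)·K = 0.755×1637 − 1065 = 170.95
K = 170.95 / 0.157 = 1088.8 g/s

1089 g/s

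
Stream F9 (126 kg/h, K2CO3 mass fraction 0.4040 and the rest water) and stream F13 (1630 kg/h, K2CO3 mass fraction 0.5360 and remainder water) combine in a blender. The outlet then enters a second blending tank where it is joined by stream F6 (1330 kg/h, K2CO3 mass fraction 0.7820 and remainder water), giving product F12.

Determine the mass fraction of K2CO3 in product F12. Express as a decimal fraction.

Overall, product flow = 3086 kg/h.
K2CO3 in = 126×0.404 + 1630×0.536 + 1330×0.782 = 1964.6 kg/h.
K2CO3 fraction in F12 = 0.6366.

0.6366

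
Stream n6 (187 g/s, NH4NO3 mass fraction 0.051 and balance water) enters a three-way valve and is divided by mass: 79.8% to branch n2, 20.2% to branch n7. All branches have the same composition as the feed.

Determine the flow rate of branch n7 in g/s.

Branch n7 flow = 0.202×187 = 37.774 g/s.

37.77 g/s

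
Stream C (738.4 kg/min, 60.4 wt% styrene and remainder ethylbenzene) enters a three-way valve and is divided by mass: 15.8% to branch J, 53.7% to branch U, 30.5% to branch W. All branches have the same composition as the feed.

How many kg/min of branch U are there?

Branch U flow = 0.537×738.4 = 396.52 kg/min.

396.5 kg/min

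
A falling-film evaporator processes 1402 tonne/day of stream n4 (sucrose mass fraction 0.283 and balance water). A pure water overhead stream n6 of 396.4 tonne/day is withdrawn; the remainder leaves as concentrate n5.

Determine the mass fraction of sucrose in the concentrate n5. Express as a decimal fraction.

sucrose is not removed: 1402×0.283 = 396.77 tonne/day of sucrose enters n5.
Concentrate = 1402 − 396.4 = 1005.6 tonne/day.
Mass fraction = 396.77/1005.6 = 0.395.

0.395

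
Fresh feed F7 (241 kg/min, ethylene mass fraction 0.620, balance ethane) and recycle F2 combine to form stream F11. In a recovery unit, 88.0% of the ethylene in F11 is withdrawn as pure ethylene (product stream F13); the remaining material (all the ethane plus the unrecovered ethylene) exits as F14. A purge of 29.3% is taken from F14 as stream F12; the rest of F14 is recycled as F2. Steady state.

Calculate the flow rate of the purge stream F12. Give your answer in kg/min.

ethane enters only via F7 and leaves only via the purge: 241×0.380 = 0.293×(ethane in F14), and the recovery unit passes all ethane, so ethane in F11 = ethane in F14 = 312.56 kg/min.
ethylene in F11: m_A = 241×0.620 + (1−0.293)·(1−0.880)·m_A, so m_A = 149.42/0.9152 = 163.27 kg/min.
F14 = (1−0.880)×163.27 + 312.56 = 332.15 kg/min.
Purge F12 = 0.293×332.15 = 97.321 kg/min.

97.32 kg/min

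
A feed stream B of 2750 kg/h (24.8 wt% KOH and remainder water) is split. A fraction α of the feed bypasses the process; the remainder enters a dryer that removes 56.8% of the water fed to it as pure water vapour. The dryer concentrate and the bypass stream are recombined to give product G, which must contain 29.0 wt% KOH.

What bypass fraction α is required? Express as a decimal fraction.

All 2750×0.248 = 682 kg/h of KOH reaches G, so G = 682/0.290 = 2351.7 kg/h and vapour = 398.28 kg/h.
The evaporator receives (1−α)·2750 of feed at 0.752 water and removes 0.568 of that water:
0.568×0.752×(1−α)×2750 = 398.28
(1−α) = 398.28/1174.6 = 0.3391;  α = 0.6609.

0.661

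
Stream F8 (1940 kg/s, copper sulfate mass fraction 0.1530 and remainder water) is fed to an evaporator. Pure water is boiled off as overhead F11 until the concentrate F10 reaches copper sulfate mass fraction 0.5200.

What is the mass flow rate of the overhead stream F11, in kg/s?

1369 kg/s

copper sulfate is conserved: 1940×0.153 = 296.82 kg/s all reports to the concentrate.
Concentrate = 296.82/(target fraction) = 570.81 kg/s.
Overhead = 1940 − 570.81 = 1369.2 kg/s.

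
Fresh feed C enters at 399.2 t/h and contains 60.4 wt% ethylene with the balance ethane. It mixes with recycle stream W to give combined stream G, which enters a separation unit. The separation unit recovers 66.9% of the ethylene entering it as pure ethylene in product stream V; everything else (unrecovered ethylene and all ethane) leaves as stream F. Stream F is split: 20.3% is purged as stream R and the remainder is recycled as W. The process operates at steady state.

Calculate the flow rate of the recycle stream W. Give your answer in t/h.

ethane enters only via C and leaves only via the purge: 399.2×0.396 = 0.203×(ethane in F), and the separation unit passes all ethane, so ethane in G = ethane in F = 778.73 t/h.
ethylene in G: m_A = 399.2×0.604 + (1−0.203)·(1−0.669)·m_A, so m_A = 241.12/0.7362 = 327.52 t/h.
F = (1−0.669)×327.52 + 778.73 = 887.14 t/h.
Recycle W = (1−0.203)×887.14 = 707.05 t/h.

707.1 t/h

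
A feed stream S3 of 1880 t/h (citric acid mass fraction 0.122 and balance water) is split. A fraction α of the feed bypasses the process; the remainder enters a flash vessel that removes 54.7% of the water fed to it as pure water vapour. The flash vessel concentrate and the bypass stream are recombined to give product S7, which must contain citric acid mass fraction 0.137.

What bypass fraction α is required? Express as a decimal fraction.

0.772

All 1880×0.122 = 229.36 t/h of citric acid reaches S7, so S7 = 229.36/0.137 = 1674.2 t/h and vapour = 205.84 t/h.
The evaporator receives (1−α)·1880 of feed at 0.878 water and removes 0.547 of that water:
0.547×0.878×(1−α)×1880 = 205.84
(1−α) = 205.84/902.9 = 0.2280;  α = 0.7720.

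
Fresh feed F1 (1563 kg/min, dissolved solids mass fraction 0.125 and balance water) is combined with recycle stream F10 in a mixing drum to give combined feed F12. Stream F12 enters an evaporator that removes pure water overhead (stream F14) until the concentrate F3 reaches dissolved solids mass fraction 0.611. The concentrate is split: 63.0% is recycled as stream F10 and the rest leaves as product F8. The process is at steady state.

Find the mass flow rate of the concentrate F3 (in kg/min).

Overall dissolved solids balance (none leaves overhead): dissolved solids in fresh feed = dissolved solids in product, i.e. 1563×0.125 = (1−0.630)·F3·0.611.
F3 = 195.38/(0.611×0.370) = 864.22 kg/min.

864.2 kg/min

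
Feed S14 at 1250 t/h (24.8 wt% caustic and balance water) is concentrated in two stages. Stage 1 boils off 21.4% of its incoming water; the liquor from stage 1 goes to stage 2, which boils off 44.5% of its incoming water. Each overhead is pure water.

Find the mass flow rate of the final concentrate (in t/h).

water in feed = 1250×0.752 = 940 t/h.
After stage 1: water left = (1−0.214)×940 = 738.84; stream total = 1048.8 t/h.
After stage 2: water left = (1−0.445)×738.84 = 410.06; final concentrate = 720.06 t/h.

720.1 t/h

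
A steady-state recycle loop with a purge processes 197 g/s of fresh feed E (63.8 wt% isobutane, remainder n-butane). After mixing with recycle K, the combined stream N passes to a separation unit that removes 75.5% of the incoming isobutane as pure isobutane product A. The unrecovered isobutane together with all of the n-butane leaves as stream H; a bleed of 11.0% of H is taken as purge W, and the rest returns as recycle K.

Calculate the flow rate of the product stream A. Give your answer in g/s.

121.4 g/s

isobutane in N: m_A = 197×0.638 + (1−0.110)·(1−0.755)·m_A, so m_A = 125.69/0.7820 = 160.73 g/s.
Product A = 0.755×160.73 = 121.35 g/s.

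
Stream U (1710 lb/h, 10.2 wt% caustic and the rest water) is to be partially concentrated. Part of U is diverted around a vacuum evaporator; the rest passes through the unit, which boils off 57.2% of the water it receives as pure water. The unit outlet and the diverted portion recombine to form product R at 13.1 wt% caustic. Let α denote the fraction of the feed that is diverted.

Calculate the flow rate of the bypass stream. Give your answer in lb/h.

973 lb/h

All 1710×0.102 = 174.42 lb/h of caustic reaches R, so R = 174.42/0.131 = 1331.5 lb/h and vapour = 378.55 lb/h.
The evaporator receives (1−α)·1710 of feed at 0.898 water and removes 0.572 of that water:
0.572×0.898×(1−α)×1710 = 378.55
(1−α) = 378.55/878.35 = 0.4310;  α = 0.5690.
Bypass flow = 0.5690×1710 = 973.03 lb/h.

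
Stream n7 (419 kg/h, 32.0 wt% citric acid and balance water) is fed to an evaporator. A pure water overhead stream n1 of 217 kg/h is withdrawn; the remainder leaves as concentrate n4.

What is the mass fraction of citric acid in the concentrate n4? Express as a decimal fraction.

citric acid is not removed: 419×0.320 = 134.08 kg/h of citric acid enters n4.
Concentrate = 419 − 217 = 202 kg/h.
Mass fraction = 134.08/202 = 0.6638.

0.6638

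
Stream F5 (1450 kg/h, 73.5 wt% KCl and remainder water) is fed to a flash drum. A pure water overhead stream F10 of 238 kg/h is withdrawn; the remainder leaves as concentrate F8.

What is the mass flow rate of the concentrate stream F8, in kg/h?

Concentrate = 1450 − 238 = 1212 kg/h.

1212 kg/h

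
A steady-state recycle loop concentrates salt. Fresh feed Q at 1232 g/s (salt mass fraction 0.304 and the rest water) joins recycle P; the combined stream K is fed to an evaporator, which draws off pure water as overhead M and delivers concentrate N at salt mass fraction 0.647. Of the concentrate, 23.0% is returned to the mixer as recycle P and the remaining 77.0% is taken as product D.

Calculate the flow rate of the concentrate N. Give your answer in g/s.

Overall salt balance (none leaves overhead): salt in fresh feed = salt in product, i.e. 1232×0.304 = (1−0.230)·N·0.647.
N = 374.53/(0.647×0.770) = 751.78 g/s.

751.8 g/s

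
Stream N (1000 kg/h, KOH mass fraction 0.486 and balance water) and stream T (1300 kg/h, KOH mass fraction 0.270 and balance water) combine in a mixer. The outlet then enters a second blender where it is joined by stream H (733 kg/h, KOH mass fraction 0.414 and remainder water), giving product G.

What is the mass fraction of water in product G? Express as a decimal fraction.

0.624

Overall, product flow = 3033 kg/h.
water in = 1000×0.514 + 1300×0.730 + 733×0.586 = 1892.5 kg/h.
water fraction in G = 0.624.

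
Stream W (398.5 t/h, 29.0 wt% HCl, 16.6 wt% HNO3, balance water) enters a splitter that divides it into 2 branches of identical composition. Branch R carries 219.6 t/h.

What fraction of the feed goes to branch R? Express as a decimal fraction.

Fraction to R = 219.6/398.5 = 0.5511.

0.551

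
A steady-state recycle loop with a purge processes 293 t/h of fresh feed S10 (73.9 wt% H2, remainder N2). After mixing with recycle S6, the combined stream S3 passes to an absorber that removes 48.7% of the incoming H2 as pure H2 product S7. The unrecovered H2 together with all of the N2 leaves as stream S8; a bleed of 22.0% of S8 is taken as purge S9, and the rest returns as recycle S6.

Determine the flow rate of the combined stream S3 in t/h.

708.6 t/h

N2 enters only via S10 and leaves only via the purge: 293×0.261 = 0.220×(N2 in S8), and the absorber passes all N2, so N2 in S3 = N2 in S8 = 347.6 t/h.
H2 in S3: m_A = 293×0.739 + (1−0.220)·(1−0.487)·m_A, so m_A = 216.53/0.5999 = 360.96 t/h.
S3 = 360.96 + 347.6 = 708.57 t/h.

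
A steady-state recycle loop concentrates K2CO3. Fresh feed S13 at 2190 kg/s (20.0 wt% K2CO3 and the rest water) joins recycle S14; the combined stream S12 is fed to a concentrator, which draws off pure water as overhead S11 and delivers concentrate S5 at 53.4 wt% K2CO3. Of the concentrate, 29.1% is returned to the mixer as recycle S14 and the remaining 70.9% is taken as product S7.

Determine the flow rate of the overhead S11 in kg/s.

1370 kg/s

Overall K2CO3 balance (none leaves overhead): K2CO3 in fresh feed = K2CO3 in product, i.e. 2190×0.200 = (1−0.291)·S5·0.534.
S5 = 438/(0.534×0.709) = 1156.9 kg/s.
Recycle S14 = 0.291×1156.9 = 336.65 kg/s.
Combined feed S12 = 2190 + 336.65 = 2526.7 kg/s.
Overhead S11 = S12 − S5 = 2526.7 − 1156.9 = 1369.8 kg/s.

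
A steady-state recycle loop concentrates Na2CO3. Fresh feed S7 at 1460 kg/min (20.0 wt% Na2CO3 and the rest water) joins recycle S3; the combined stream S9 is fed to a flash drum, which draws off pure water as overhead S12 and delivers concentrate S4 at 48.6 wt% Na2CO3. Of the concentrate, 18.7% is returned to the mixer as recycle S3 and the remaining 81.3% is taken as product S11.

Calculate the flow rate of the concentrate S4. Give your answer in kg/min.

739 kg/min

Overall Na2CO3 balance (none leaves overhead): Na2CO3 in fresh feed = Na2CO3 in product, i.e. 1460×0.200 = (1−0.187)·S4·0.486.
S4 = 292/(0.486×0.813) = 739.02 kg/min.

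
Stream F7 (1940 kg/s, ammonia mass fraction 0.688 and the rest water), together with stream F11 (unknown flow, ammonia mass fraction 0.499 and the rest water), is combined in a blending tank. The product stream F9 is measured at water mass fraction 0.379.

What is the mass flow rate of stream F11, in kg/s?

Let F11 be the unknown flow. Total out = 1940 + F11.
water balance: 605.28 + 0.501·F11 = 0.379·(1940 + F11)
(0.501 − 0.379)·F11 = 0.379×1940 − 605.28 = 129.98
F11 = 129.98 / 0.122 = 1065.4 kg/s

1065 kg/s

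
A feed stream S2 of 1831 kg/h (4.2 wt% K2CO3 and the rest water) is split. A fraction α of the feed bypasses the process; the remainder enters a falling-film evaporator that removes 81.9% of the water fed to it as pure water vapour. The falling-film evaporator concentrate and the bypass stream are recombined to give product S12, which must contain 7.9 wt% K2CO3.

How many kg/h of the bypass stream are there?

All 1831×0.042 = 76.902 kg/h of K2CO3 reaches S12, so S12 = 76.902/0.079 = 973.44 kg/h and vapour = 857.56 kg/h.
The evaporator receives (1−α)·1831 of feed at 0.958 water and removes 0.819 of that water:
0.819×0.958×(1−α)×1831 = 857.56
(1−α) = 857.56/1436.6 = 0.5969;  α = 0.4031.
Bypass flow = 0.4031×1831 = 738.02 kg/h.

738 kg/h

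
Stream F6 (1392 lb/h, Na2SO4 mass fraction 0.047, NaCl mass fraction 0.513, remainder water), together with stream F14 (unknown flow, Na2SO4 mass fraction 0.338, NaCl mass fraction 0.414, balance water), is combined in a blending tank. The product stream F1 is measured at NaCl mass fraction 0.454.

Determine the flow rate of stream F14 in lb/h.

Let F14 be the unknown flow. Total out = 1392 + F14.
NaCl balance: 714.1 + 0.414·F14 = 0.454·(1392 + F14)
(0.414 − 0.454)·F14 = 0.454×1392 − 714.1 = -82.128
F14 = -82.128 / -0.040 = 2053.2 lb/h

2053 lb/h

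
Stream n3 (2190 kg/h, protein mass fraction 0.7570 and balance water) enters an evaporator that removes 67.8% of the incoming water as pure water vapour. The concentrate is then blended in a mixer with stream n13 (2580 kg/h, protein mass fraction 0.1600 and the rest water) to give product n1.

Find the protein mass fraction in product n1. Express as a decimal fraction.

0.4696

Vapour removed = 0.678×0.243×2190 = 360.81 kg/h; concentrate = 1829.2 kg/h.
protein reaching the mixer = 1657.8 (from concentrate) + 2580×0.160 = 2070.6 kg/h.
Product flow = 1829.2 + 2580 = 4409.2 kg/h; protein fraction = 0.4696.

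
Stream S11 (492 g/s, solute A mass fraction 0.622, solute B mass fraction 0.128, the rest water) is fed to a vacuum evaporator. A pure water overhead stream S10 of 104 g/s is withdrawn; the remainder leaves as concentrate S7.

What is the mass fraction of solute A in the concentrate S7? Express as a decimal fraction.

solute A is not removed: 492×0.622 = 306.02 g/s of solute A enters S7.
Concentrate = 492 − 104 = 388 g/s.
Mass fraction = 306.02/388 = 0.789.

0.789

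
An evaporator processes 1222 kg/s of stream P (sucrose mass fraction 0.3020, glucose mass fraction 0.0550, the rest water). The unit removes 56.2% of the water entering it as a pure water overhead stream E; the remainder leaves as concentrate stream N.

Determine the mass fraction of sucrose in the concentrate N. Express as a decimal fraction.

sucrose is not removed: 1222×0.302 = 369.04 kg/s of sucrose enters N.
water entering = 1222×0.643 = 785.75 kg/s; overhead removed = 0.562×785.75 = 441.59 kg/s.
Concentrate = 1222 − 441.59 = 780.41 kg/s.
Mass fraction = 369.04/780.41 = 0.4729.

0.4729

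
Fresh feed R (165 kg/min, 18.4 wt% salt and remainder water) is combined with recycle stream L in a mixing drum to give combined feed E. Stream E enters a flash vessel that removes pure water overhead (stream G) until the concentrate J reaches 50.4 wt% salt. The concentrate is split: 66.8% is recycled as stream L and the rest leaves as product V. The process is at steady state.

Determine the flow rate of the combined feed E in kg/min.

286.2 kg/min

Overall salt balance (none leaves overhead): salt in fresh feed = salt in product, i.e. 165×0.184 = (1−0.668)·J·0.504.
J = 30.36/(0.504×0.332) = 181.44 kg/min.
Recycle L = 0.668×181.44 = 121.2 kg/min.
Combined feed E = 165 + 121.2 = 286.2 kg/min.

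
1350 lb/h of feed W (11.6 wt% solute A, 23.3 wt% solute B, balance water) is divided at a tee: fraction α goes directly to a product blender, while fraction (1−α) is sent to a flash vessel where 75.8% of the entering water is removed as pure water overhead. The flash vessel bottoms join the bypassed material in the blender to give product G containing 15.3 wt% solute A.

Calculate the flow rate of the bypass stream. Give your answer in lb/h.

All 1350×0.116 = 156.6 lb/h of solute A reaches G, so G = 156.6/0.153 = 1023.5 lb/h and vapour = 326.47 lb/h.
The evaporator receives (1−α)·1350 of feed at 0.651 water and removes 0.758 of that water:
0.758×0.651×(1−α)×1350 = 326.47
(1−α) = 326.47/666.17 = 0.4901;  α = 0.5099.
Bypass flow = 0.5099×1350 = 688.4 lb/h.

688.4 lb/h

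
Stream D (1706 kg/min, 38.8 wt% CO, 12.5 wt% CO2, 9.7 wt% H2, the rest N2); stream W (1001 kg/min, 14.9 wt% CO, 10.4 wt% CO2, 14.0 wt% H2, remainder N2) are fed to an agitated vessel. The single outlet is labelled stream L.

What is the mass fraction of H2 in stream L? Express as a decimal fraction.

0.1129

Total flow out = 1706 + 1001 = 2707 kg/min.
H2 in = 1706×0.097 + 1001×0.140 = 305.62 kg/min.
H2 mass fraction in L = 305.62/2707 = 0.1129.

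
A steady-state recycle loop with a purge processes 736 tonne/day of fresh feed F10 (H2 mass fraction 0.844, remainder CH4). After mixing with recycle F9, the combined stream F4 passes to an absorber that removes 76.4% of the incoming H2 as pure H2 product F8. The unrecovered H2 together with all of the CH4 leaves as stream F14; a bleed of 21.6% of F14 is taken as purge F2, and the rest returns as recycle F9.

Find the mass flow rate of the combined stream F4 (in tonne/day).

1294 tonne/day

CH4 enters only via F10 and leaves only via the purge: 736×0.156 = 0.216×(CH4 in F14), and the absorber passes all CH4, so CH4 in F4 = CH4 in F14 = 531.56 tonne/day.
H2 in F4: m_A = 736×0.844 + (1−0.216)·(1−0.764)·m_A, so m_A = 621.18/0.8150 = 762.21 tonne/day.
F4 = 762.21 + 531.56 = 1293.8 tonne/day.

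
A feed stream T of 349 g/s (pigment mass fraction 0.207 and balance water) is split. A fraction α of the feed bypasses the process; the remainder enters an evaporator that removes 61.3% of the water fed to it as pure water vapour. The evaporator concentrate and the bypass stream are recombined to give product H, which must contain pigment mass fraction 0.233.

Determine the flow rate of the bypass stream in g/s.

All 349×0.207 = 72.243 g/s of pigment reaches H, so H = 72.243/0.233 = 310.06 g/s and vapour = 38.944 g/s.
The evaporator receives (1−α)·349 of feed at 0.793 water and removes 0.613 of that water:
0.613×0.793×(1−α)×349 = 38.944
(1−α) = 38.944/169.65 = 0.2296;  α = 0.7704.
Bypass flow = 0.7704×349 = 268.89 g/s.

268.9 g/s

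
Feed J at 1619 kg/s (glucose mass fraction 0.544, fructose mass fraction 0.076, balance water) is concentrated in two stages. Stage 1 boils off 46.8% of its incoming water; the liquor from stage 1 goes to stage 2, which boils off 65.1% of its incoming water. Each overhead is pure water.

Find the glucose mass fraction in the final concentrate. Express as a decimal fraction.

0.788

water in feed = 1619×0.380 = 615.22 kg/s.
After stage 1: water left = (1−0.468)×615.22 = 327.3; stream total = 1331.1 kg/s.
After stage 2: water left = (1−0.651)×327.3 = 114.23; final concentrate = 1118 kg/s.
glucose fraction = 880.74/1118 = 0.788.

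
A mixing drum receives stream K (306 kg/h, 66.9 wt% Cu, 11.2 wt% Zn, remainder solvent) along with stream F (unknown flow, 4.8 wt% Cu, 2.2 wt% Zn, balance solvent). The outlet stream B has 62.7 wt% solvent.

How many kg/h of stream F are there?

412 kg/h

Let F be the unknown flow. Total out = 306 + F.
solvent balance: 67.014 + 0.930·F = 0.627·(306 + F)
(0.930 − 0.627)·F = 0.627×306 − 67.014 = 124.85
F = 124.85 / 0.303 = 412.04 kg/h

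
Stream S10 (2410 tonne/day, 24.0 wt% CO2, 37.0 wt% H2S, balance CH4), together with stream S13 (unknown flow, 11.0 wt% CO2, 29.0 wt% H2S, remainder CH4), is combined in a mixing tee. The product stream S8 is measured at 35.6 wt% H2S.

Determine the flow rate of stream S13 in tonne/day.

Let S13 be the unknown flow. Total out = 2410 + S13.
H2S balance: 891.7 + 0.290·S13 = 0.356·(2410 + S13)
(0.290 − 0.356)·S13 = 0.356×2410 − 891.7 = -33.74
S13 = -33.74 / -0.066 = 511.21 tonne/day

511.2 tonne/day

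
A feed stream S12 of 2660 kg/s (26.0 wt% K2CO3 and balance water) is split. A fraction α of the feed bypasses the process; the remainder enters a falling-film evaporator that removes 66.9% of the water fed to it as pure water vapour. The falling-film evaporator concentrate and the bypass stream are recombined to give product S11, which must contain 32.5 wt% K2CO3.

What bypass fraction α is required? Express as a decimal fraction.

0.596

All 2660×0.260 = 691.6 kg/s of K2CO3 reaches S11, so S11 = 691.6/0.325 = 2128 kg/s and vapour = 532 kg/s.
The evaporator receives (1−α)·2660 of feed at 0.740 water and removes 0.669 of that water:
0.669×0.740×(1−α)×2660 = 532
(1−α) = 532/1316.9 = 0.4040;  α = 0.5960.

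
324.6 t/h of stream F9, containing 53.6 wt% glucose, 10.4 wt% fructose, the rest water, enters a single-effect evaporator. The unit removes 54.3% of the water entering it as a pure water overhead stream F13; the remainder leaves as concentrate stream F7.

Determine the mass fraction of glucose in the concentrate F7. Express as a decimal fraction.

glucose is not removed: 324.6×0.536 = 173.99 t/h of glucose enters F7.
water entering = 324.6×0.360 = 116.86 t/h; overhead removed = 0.543×116.86 = 63.453 t/h.
Concentrate = 324.6 − 63.453 = 261.15 t/h.
Mass fraction = 173.99/261.15 = 0.666.

0.666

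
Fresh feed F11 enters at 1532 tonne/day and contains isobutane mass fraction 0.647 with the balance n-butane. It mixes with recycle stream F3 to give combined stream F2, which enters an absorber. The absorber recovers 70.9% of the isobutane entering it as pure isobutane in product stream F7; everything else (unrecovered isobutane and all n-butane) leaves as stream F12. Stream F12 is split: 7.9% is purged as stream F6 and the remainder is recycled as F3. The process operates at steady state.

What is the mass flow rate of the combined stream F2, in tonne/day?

n-butane enters only via F11 and leaves only via the purge: 1532×0.353 = 0.079×(n-butane in F12), and the absorber passes all n-butane, so n-butane in F2 = n-butane in F12 = 6845.5 tonne/day.
isobutane in F2: m_A = 1532×0.647 + (1−0.079)·(1−0.709)·m_A, so m_A = 991.2/0.7320 = 1354.1 tonne/day.
F2 = 1354.1 + 6845.5 = 8199.6 tonne/day.

8200 tonne/day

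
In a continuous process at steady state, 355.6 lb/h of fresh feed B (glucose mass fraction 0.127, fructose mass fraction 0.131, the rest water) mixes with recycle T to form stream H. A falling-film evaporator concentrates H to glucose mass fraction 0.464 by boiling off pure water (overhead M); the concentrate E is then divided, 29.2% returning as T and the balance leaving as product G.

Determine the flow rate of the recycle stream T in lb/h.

Overall glucose balance (none leaves overhead): glucose in fresh feed = glucose in product, i.e. 355.6×0.127 = (1−0.292)·E·0.464.
E = 45.161/(0.464×0.708) = 137.47 lb/h.
Recycle T = 0.292×137.47 = 40.142 lb/h.

40.14 lb/h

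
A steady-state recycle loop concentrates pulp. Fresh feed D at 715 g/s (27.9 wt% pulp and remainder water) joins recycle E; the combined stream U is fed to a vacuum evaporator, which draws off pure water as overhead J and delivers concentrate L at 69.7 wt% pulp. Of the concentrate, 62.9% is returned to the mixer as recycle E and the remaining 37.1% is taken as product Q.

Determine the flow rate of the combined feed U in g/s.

1200 g/s

Overall pulp balance (none leaves overhead): pulp in fresh feed = pulp in product, i.e. 715×0.279 = (1−0.629)·L·0.697.
L = 199.49/(0.697×0.371) = 771.44 g/s.
Recycle E = 0.629×771.44 = 485.24 g/s.
Combined feed U = 715 + 485.24 = 1200.2 g/s.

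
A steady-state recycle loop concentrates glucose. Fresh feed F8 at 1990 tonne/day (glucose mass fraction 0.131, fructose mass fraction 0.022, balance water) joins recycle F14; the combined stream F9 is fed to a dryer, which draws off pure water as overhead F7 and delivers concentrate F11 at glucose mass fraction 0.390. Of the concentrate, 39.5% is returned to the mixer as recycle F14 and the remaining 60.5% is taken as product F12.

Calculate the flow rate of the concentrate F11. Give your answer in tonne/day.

Overall glucose balance (none leaves overhead): glucose in fresh feed = glucose in product, i.e. 1990×0.131 = (1−0.395)·F11·0.390.
F11 = 260.69/(0.390×0.605) = 1104.9 tonne/day.

1105 tonne/day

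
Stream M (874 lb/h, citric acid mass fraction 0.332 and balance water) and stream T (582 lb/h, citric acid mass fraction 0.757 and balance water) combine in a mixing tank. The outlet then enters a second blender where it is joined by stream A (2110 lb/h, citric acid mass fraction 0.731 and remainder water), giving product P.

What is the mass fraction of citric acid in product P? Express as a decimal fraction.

Overall, product flow = 3566 lb/h.
citric acid in = 874×0.332 + 582×0.757 + 2110×0.731 = 2273.2 lb/h.
citric acid fraction in P = 0.637.

0.637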